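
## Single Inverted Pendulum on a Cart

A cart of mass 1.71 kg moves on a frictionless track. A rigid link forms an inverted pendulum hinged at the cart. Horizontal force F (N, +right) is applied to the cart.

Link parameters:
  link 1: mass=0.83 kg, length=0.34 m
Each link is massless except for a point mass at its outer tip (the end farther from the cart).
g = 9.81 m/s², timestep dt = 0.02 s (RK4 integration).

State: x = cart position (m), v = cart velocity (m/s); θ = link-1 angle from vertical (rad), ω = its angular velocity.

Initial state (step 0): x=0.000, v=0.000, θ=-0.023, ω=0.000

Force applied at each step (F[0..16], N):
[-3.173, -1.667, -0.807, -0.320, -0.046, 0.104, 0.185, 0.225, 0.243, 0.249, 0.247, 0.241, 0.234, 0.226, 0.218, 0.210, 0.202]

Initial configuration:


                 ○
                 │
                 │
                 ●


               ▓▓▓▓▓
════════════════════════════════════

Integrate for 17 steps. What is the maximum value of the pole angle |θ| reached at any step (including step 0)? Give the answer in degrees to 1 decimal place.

apply F[0]=-3.173 → step 1: x=-0.000, v=-0.035, θ=-0.022, ω=0.090
apply F[1]=-1.667 → step 2: x=-0.001, v=-0.052, θ=-0.020, ω=0.129
apply F[2]=-0.807 → step 3: x=-0.002, v=-0.060, θ=-0.017, ω=0.141
apply F[3]=-0.320 → step 4: x=-0.004, v=-0.062, θ=-0.014, ω=0.138
apply F[4]=-0.046 → step 5: x=-0.005, v=-0.062, θ=-0.012, ω=0.129
apply F[5]=+0.104 → step 6: x=-0.006, v=-0.059, θ=-0.009, ω=0.116
apply F[6]=+0.185 → step 7: x=-0.007, v=-0.056, θ=-0.007, ω=0.102
apply F[7]=+0.225 → step 8: x=-0.008, v=-0.053, θ=-0.005, ω=0.089
apply F[8]=+0.243 → step 9: x=-0.009, v=-0.050, θ=-0.004, ω=0.077
apply F[9]=+0.249 → step 10: x=-0.010, v=-0.047, θ=-0.002, ω=0.066
apply F[10]=+0.247 → step 11: x=-0.011, v=-0.044, θ=-0.001, ω=0.057
apply F[11]=+0.241 → step 12: x=-0.012, v=-0.041, θ=0.000, ω=0.048
apply F[12]=+0.234 → step 13: x=-0.013, v=-0.038, θ=0.001, ω=0.040
apply F[13]=+0.226 → step 14: x=-0.014, v=-0.036, θ=0.002, ω=0.034
apply F[14]=+0.218 → step 15: x=-0.014, v=-0.033, θ=0.002, ω=0.028
apply F[15]=+0.210 → step 16: x=-0.015, v=-0.031, θ=0.003, ω=0.023
apply F[16]=+0.202 → step 17: x=-0.015, v=-0.029, θ=0.003, ω=0.019
Max |angle| over trajectory = 0.023 rad = 1.3°.

Answer: 1.3°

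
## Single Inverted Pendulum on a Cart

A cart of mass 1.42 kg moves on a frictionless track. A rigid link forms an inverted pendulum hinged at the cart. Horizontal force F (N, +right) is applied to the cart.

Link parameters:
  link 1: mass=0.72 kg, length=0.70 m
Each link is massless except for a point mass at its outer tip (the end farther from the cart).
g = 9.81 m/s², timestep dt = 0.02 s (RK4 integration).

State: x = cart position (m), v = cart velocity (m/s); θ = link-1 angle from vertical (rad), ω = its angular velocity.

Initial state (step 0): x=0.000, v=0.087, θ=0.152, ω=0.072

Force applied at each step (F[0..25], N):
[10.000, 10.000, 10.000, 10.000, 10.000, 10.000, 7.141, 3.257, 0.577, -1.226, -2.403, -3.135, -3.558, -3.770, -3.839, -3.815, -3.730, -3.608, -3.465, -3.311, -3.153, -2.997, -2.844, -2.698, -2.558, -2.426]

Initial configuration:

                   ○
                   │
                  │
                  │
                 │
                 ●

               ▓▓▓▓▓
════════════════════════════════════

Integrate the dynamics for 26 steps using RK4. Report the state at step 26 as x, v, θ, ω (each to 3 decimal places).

apply F[0]=+10.000 → step 1: x=0.003, v=0.211, θ=0.152, ω=-0.061
apply F[1]=+10.000 → step 2: x=0.008, v=0.336, θ=0.150, ω=-0.195
apply F[2]=+10.000 → step 3: x=0.016, v=0.461, θ=0.144, ω=-0.331
apply F[3]=+10.000 → step 4: x=0.027, v=0.587, θ=0.136, ω=-0.470
apply F[4]=+10.000 → step 5: x=0.040, v=0.714, θ=0.125, ω=-0.613
apply F[5]=+10.000 → step 6: x=0.055, v=0.843, θ=0.112, ω=-0.762
apply F[6]=+7.141 → step 7: x=0.073, v=0.933, θ=0.096, ω=-0.862
apply F[7]=+3.257 → step 8: x=0.092, v=0.971, θ=0.078, ω=-0.891
apply F[8]=+0.577 → step 9: x=0.112, v=0.973, θ=0.060, ω=-0.874
apply F[9]=-1.226 → step 10: x=0.131, v=0.950, θ=0.043, ω=-0.828
apply F[10]=-2.403 → step 11: x=0.150, v=0.913, θ=0.027, ω=-0.765
apply F[11]=-3.135 → step 12: x=0.167, v=0.867, θ=0.013, ω=-0.693
apply F[12]=-3.558 → step 13: x=0.184, v=0.816, θ=-0.000, ω=-0.619
apply F[13]=-3.770 → step 14: x=0.200, v=0.764, θ=-0.012, ω=-0.546
apply F[14]=-3.839 → step 15: x=0.215, v=0.712, θ=-0.022, ω=-0.476
apply F[15]=-3.815 → step 16: x=0.228, v=0.660, θ=-0.031, ω=-0.410
apply F[16]=-3.730 → step 17: x=0.241, v=0.611, θ=-0.039, ω=-0.350
apply F[17]=-3.608 → step 18: x=0.253, v=0.565, θ=-0.045, ω=-0.295
apply F[18]=-3.465 → step 19: x=0.264, v=0.521, θ=-0.050, ω=-0.246
apply F[19]=-3.311 → step 20: x=0.274, v=0.479, θ=-0.055, ω=-0.202
apply F[20]=-3.153 → step 21: x=0.283, v=0.441, θ=-0.059, ω=-0.162
apply F[21]=-2.997 → step 22: x=0.291, v=0.404, θ=-0.061, ω=-0.128
apply F[22]=-2.844 → step 23: x=0.299, v=0.371, θ=-0.064, ω=-0.097
apply F[23]=-2.698 → step 24: x=0.306, v=0.339, θ=-0.065, ω=-0.070
apply F[24]=-2.558 → step 25: x=0.313, v=0.310, θ=-0.067, ω=-0.047
apply F[25]=-2.426 → step 26: x=0.319, v=0.282, θ=-0.067, ω=-0.026

Answer: x=0.319, v=0.282, θ=-0.067, ω=-0.026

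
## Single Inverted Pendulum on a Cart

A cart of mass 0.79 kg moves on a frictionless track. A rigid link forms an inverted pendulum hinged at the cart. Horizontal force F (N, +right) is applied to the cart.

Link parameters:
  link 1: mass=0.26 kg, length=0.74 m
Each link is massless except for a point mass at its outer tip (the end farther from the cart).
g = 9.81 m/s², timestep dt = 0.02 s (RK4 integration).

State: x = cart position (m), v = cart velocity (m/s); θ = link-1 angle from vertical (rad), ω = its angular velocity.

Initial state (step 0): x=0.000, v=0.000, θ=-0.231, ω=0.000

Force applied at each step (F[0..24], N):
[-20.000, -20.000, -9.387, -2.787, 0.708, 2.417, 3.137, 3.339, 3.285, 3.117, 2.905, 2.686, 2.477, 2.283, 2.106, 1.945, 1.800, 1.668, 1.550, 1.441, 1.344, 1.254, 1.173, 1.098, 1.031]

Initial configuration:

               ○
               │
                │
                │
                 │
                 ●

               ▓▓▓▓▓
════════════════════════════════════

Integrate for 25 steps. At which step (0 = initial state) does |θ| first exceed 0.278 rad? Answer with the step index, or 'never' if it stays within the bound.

apply F[0]=-20.000 → step 1: x=-0.005, v=-0.484, θ=-0.225, ω=0.577
apply F[1]=-20.000 → step 2: x=-0.019, v=-0.970, θ=-0.208, ω=1.161
apply F[2]=-9.387 → step 3: x=-0.041, v=-1.194, θ=-0.182, ω=1.406
apply F[3]=-2.787 → step 4: x=-0.066, v=-1.255, θ=-0.154, ω=1.443
apply F[4]=+0.708 → step 5: x=-0.090, v=-1.230, θ=-0.126, ω=1.373
apply F[5]=+2.417 → step 6: x=-0.114, v=-1.163, θ=-0.099, ω=1.253
apply F[6]=+3.137 → step 7: x=-0.137, v=-1.078, θ=-0.076, ω=1.116
apply F[7]=+3.339 → step 8: x=-0.157, v=-0.990, θ=-0.055, ω=0.980
apply F[8]=+3.285 → step 9: x=-0.176, v=-0.904, θ=-0.036, ω=0.852
apply F[9]=+3.117 → step 10: x=-0.194, v=-0.824, θ=-0.021, ω=0.736
apply F[10]=+2.905 → step 11: x=-0.209, v=-0.749, θ=-0.007, ω=0.632
apply F[11]=+2.686 → step 12: x=-0.224, v=-0.681, θ=0.005, ω=0.539
apply F[12]=+2.477 → step 13: x=-0.237, v=-0.619, θ=0.015, ω=0.458
apply F[13]=+2.283 → step 14: x=-0.248, v=-0.563, θ=0.023, ω=0.387
apply F[14]=+2.106 → step 15: x=-0.259, v=-0.511, θ=0.030, ω=0.324
apply F[15]=+1.945 → step 16: x=-0.269, v=-0.464, θ=0.036, ω=0.270
apply F[16]=+1.800 → step 17: x=-0.278, v=-0.421, θ=0.041, ω=0.222
apply F[17]=+1.668 → step 18: x=-0.286, v=-0.382, θ=0.045, ω=0.180
apply F[18]=+1.550 → step 19: x=-0.293, v=-0.345, θ=0.048, ω=0.143
apply F[19]=+1.441 → step 20: x=-0.300, v=-0.312, θ=0.051, ω=0.112
apply F[20]=+1.344 → step 21: x=-0.306, v=-0.281, θ=0.053, ω=0.084
apply F[21]=+1.254 → step 22: x=-0.311, v=-0.253, θ=0.054, ω=0.060
apply F[22]=+1.173 → step 23: x=-0.316, v=-0.227, θ=0.055, ω=0.040
apply F[23]=+1.098 → step 24: x=-0.320, v=-0.203, θ=0.056, ω=0.022
apply F[24]=+1.031 → step 25: x=-0.324, v=-0.180, θ=0.056, ω=0.006
max |θ| = 0.231 ≤ 0.278 over all 26 states.

Answer: never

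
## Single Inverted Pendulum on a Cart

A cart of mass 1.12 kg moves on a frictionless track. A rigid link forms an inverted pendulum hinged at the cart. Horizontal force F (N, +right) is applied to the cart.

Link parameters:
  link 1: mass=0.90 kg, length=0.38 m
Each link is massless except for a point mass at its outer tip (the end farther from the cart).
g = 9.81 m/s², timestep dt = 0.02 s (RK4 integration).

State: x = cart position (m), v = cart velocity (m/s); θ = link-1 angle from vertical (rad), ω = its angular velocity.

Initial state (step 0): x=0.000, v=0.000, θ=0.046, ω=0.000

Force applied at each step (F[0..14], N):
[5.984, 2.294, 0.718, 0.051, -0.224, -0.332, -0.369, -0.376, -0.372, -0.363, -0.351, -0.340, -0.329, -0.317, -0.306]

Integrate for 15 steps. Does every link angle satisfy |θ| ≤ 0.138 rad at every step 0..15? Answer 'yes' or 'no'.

Answer: yes

Derivation:
apply F[0]=+5.984 → step 1: x=0.001, v=0.100, θ=0.044, ω=-0.238
apply F[1]=+2.294 → step 2: x=0.003, v=0.134, θ=0.038, ω=-0.308
apply F[2]=+0.718 → step 3: x=0.006, v=0.141, θ=0.032, ω=-0.309
apply F[3]=+0.051 → step 4: x=0.009, v=0.138, θ=0.026, ω=-0.285
apply F[4]=-0.224 → step 5: x=0.012, v=0.130, θ=0.021, ω=-0.252
apply F[5]=-0.332 → step 6: x=0.014, v=0.121, θ=0.016, ω=-0.220
apply F[6]=-0.369 → step 7: x=0.016, v=0.112, θ=0.012, ω=-0.189
apply F[7]=-0.376 → step 8: x=0.019, v=0.104, θ=0.008, ω=-0.162
apply F[8]=-0.372 → step 9: x=0.021, v=0.096, θ=0.005, ω=-0.138
apply F[9]=-0.363 → step 10: x=0.022, v=0.089, θ=0.003, ω=-0.118
apply F[10]=-0.351 → step 11: x=0.024, v=0.083, θ=0.001, ω=-0.099
apply F[11]=-0.340 → step 12: x=0.026, v=0.077, θ=-0.001, ω=-0.084
apply F[12]=-0.329 → step 13: x=0.027, v=0.071, θ=-0.003, ω=-0.070
apply F[13]=-0.317 → step 14: x=0.029, v=0.066, θ=-0.004, ω=-0.058
apply F[14]=-0.306 → step 15: x=0.030, v=0.061, θ=-0.005, ω=-0.048
Max |angle| over trajectory = 0.046 rad; bound = 0.138 → within bound.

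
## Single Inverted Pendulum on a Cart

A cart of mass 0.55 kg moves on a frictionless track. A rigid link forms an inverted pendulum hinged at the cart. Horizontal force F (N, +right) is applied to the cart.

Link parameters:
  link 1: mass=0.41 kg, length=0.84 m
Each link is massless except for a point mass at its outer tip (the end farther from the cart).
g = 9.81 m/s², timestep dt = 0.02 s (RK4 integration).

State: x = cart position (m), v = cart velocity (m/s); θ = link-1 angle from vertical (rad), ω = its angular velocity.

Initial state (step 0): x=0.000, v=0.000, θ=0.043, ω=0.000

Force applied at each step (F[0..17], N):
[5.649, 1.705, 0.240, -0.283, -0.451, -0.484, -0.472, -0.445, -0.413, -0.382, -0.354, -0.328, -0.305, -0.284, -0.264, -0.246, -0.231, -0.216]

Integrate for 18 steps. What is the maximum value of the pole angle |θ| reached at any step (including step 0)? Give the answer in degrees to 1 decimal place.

Answer: 2.5°

Derivation:
apply F[0]=+5.649 → step 1: x=0.002, v=0.199, θ=0.041, ω=-0.227
apply F[1]=+1.705 → step 2: x=0.007, v=0.255, θ=0.036, ω=-0.285
apply F[2]=+0.240 → step 3: x=0.012, v=0.259, θ=0.030, ω=-0.282
apply F[3]=-0.283 → step 4: x=0.017, v=0.245, θ=0.025, ω=-0.259
apply F[4]=-0.451 → step 5: x=0.021, v=0.225, θ=0.020, ω=-0.230
apply F[5]=-0.484 → step 6: x=0.026, v=0.205, θ=0.015, ω=-0.202
apply F[6]=-0.472 → step 7: x=0.030, v=0.186, θ=0.012, ω=-0.176
apply F[7]=-0.445 → step 8: x=0.033, v=0.169, θ=0.008, ω=-0.153
apply F[8]=-0.413 → step 9: x=0.036, v=0.153, θ=0.005, ω=-0.132
apply F[9]=-0.382 → step 10: x=0.039, v=0.138, θ=0.003, ω=-0.114
apply F[10]=-0.354 → step 11: x=0.042, v=0.125, θ=0.001, ω=-0.098
apply F[11]=-0.328 → step 12: x=0.044, v=0.113, θ=-0.001, ω=-0.084
apply F[12]=-0.305 → step 13: x=0.046, v=0.102, θ=-0.003, ω=-0.071
apply F[13]=-0.284 → step 14: x=0.048, v=0.092, θ=-0.004, ω=-0.060
apply F[14]=-0.264 → step 15: x=0.050, v=0.083, θ=-0.005, ω=-0.051
apply F[15]=-0.246 → step 16: x=0.052, v=0.075, θ=-0.006, ω=-0.042
apply F[16]=-0.231 → step 17: x=0.053, v=0.068, θ=-0.007, ω=-0.035
apply F[17]=-0.216 → step 18: x=0.054, v=0.061, θ=-0.007, ω=-0.028
Max |angle| over trajectory = 0.043 rad = 2.5°.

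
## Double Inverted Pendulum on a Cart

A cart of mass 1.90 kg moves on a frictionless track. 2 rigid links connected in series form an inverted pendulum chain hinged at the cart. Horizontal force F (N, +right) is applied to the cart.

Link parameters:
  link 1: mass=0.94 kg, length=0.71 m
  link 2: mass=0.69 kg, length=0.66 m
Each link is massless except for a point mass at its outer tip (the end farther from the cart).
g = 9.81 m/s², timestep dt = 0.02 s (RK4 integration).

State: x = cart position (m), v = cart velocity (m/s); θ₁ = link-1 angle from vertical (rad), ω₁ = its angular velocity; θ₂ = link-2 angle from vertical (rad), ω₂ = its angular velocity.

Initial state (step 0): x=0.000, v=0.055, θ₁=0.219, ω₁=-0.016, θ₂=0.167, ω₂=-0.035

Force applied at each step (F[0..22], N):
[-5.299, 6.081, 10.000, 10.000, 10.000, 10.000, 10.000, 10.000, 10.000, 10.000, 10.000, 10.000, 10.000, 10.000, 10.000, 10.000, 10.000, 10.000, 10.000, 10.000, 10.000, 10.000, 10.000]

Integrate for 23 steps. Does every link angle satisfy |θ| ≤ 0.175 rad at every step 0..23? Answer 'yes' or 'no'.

apply F[0]=-5.299 → step 1: x=0.000, v=-0.033, θ₁=0.221, ω₁=0.174, θ₂=0.166, ω₂=-0.059
apply F[1]=+6.081 → step 2: x=-0.000, v=-0.006, θ₁=0.224, ω₁=0.210, θ₂=0.165, ω₂=-0.088
apply F[2]=+10.000 → step 3: x=0.000, v=0.060, θ₁=0.228, ω₁=0.195, θ₂=0.162, ω₂=-0.122
apply F[3]=+10.000 → step 4: x=0.002, v=0.125, θ₁=0.232, ω₁=0.183, θ₂=0.160, ω₂=-0.159
apply F[4]=+10.000 → step 5: x=0.005, v=0.190, θ₁=0.236, ω₁=0.175, θ₂=0.156, ω₂=-0.200
apply F[5]=+10.000 → step 6: x=0.010, v=0.254, θ₁=0.239, ω₁=0.170, θ₂=0.152, ω₂=-0.245
apply F[6]=+10.000 → step 7: x=0.016, v=0.317, θ₁=0.243, ω₁=0.168, θ₂=0.146, ω₂=-0.294
apply F[7]=+10.000 → step 8: x=0.022, v=0.380, θ₁=0.246, ω₁=0.169, θ₂=0.140, ω₂=-0.348
apply F[8]=+10.000 → step 9: x=0.031, v=0.443, θ₁=0.249, ω₁=0.175, θ₂=0.132, ω₂=-0.407
apply F[9]=+10.000 → step 10: x=0.040, v=0.505, θ₁=0.253, ω₁=0.184, θ₂=0.124, ω₂=-0.472
apply F[10]=+10.000 → step 11: x=0.051, v=0.567, θ₁=0.257, ω₁=0.197, θ₂=0.113, ω₂=-0.544
apply F[11]=+10.000 → step 12: x=0.063, v=0.629, θ₁=0.261, ω₁=0.214, θ₂=0.102, ω₂=-0.623
apply F[12]=+10.000 → step 13: x=0.076, v=0.690, θ₁=0.265, ω₁=0.236, θ₂=0.088, ω₂=-0.710
apply F[13]=+10.000 → step 14: x=0.090, v=0.750, θ₁=0.270, ω₁=0.263, θ₂=0.073, ω₂=-0.805
apply F[14]=+10.000 → step 15: x=0.106, v=0.811, θ₁=0.276, ω₁=0.295, θ₂=0.056, ω₂=-0.911
apply F[15]=+10.000 → step 16: x=0.123, v=0.871, θ₁=0.282, ω₁=0.332, θ₂=0.037, ω₂=-1.026
apply F[16]=+10.000 → step 17: x=0.141, v=0.931, θ₁=0.289, ω₁=0.375, θ₂=0.015, ω₂=-1.153
apply F[17]=+10.000 → step 18: x=0.160, v=0.990, θ₁=0.297, ω₁=0.423, θ₂=-0.009, ω₂=-1.291
apply F[18]=+10.000 → step 19: x=0.181, v=1.050, θ₁=0.306, ω₁=0.476, θ₂=-0.037, ω₂=-1.441
apply F[19]=+10.000 → step 20: x=0.202, v=1.110, θ₁=0.316, ω₁=0.533, θ₂=-0.067, ω₂=-1.602
apply F[20]=+10.000 → step 21: x=0.225, v=1.170, θ₁=0.328, ω₁=0.594, θ₂=-0.101, ω₂=-1.775
apply F[21]=+10.000 → step 22: x=0.249, v=1.230, θ₁=0.340, ω₁=0.657, θ₂=-0.138, ω₂=-1.959
apply F[22]=+10.000 → step 23: x=0.274, v=1.291, θ₁=0.354, ω₁=0.721, θ₂=-0.179, ω₂=-2.152
Max |angle| over trajectory = 0.354 rad; bound = 0.175 → exceeded.

Answer: no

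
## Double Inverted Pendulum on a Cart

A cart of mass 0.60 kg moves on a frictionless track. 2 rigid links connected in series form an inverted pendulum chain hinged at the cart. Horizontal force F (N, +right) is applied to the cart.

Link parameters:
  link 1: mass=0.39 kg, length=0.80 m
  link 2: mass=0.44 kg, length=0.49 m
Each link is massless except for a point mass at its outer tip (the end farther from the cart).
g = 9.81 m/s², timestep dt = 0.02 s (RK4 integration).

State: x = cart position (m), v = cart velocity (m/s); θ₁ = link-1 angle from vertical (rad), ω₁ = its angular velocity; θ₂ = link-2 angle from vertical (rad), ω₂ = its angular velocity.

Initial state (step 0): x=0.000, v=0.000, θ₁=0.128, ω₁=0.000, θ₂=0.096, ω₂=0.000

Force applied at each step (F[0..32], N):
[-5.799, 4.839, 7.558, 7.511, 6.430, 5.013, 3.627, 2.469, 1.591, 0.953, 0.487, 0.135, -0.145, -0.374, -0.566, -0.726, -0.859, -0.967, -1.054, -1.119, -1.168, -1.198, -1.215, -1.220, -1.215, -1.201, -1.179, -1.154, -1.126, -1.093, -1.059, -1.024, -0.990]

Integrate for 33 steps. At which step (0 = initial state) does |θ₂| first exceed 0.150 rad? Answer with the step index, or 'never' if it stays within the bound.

Answer: never

Derivation:
apply F[0]=-5.799 → step 1: x=-0.002, v=-0.223, θ₁=0.131, ω₁=0.315, θ₂=0.096, ω₂=-0.024
apply F[1]=+4.839 → step 2: x=-0.005, v=-0.100, θ₁=0.136, ω₁=0.208, θ₂=0.095, ω₂=-0.059
apply F[2]=+7.558 → step 3: x=-0.005, v=0.110, θ₁=0.138, ω₁=-0.005, θ₂=0.093, ω₂=-0.101
apply F[3]=+7.511 → step 4: x=-0.001, v=0.318, θ₁=0.136, ω₁=-0.215, θ₂=0.091, ω₂=-0.145
apply F[4]=+6.430 → step 5: x=0.007, v=0.492, θ₁=0.130, ω₁=-0.385, θ₂=0.088, ω₂=-0.186
apply F[5]=+5.013 → step 6: x=0.018, v=0.624, θ₁=0.121, ω₁=-0.505, θ₂=0.084, ω₂=-0.222
apply F[6]=+3.627 → step 7: x=0.032, v=0.712, θ₁=0.111, ω₁=-0.577, θ₂=0.079, ω₂=-0.253
apply F[7]=+2.469 → step 8: x=0.046, v=0.767, θ₁=0.099, ω₁=-0.611, θ₂=0.073, ω₂=-0.277
apply F[8]=+1.591 → step 9: x=0.062, v=0.795, θ₁=0.086, ω₁=-0.618, θ₂=0.068, ω₂=-0.295
apply F[9]=+0.953 → step 10: x=0.078, v=0.806, θ₁=0.074, ω₁=-0.608, θ₂=0.062, ω₂=-0.308
apply F[10]=+0.487 → step 11: x=0.094, v=0.804, θ₁=0.062, ω₁=-0.586, θ₂=0.055, ω₂=-0.316
apply F[11]=+0.135 → step 12: x=0.110, v=0.794, θ₁=0.051, ω₁=-0.559, θ₂=0.049, ω₂=-0.319
apply F[12]=-0.145 → step 13: x=0.126, v=0.777, θ₁=0.040, ω₁=-0.527, θ₂=0.043, ω₂=-0.318
apply F[13]=-0.374 → step 14: x=0.141, v=0.756, θ₁=0.030, ω₁=-0.492, θ₂=0.036, ω₂=-0.314
apply F[14]=-0.566 → step 15: x=0.156, v=0.730, θ₁=0.020, ω₁=-0.457, θ₂=0.030, ω₂=-0.308
apply F[15]=-0.726 → step 16: x=0.170, v=0.702, θ₁=0.012, ω₁=-0.420, θ₂=0.024, ω₂=-0.298
apply F[16]=-0.859 → step 17: x=0.184, v=0.671, θ₁=0.003, ω₁=-0.384, θ₂=0.018, ω₂=-0.287
apply F[17]=-0.967 → step 18: x=0.197, v=0.639, θ₁=-0.004, ω₁=-0.348, θ₂=0.013, ω₂=-0.273
apply F[18]=-1.054 → step 19: x=0.209, v=0.606, θ₁=-0.010, ω₁=-0.313, θ₂=0.007, ω₂=-0.259
apply F[19]=-1.119 → step 20: x=0.221, v=0.572, θ₁=-0.016, ω₁=-0.279, θ₂=0.002, ω₂=-0.244
apply F[20]=-1.168 → step 21: x=0.232, v=0.538, θ₁=-0.022, ω₁=-0.247, θ₂=-0.002, ω₂=-0.227
apply F[21]=-1.198 → step 22: x=0.243, v=0.505, θ₁=-0.026, ω₁=-0.217, θ₂=-0.007, ω₂=-0.211
apply F[22]=-1.215 → step 23: x=0.253, v=0.472, θ₁=-0.030, ω₁=-0.188, θ₂=-0.011, ω₂=-0.194
apply F[23]=-1.220 → step 24: x=0.262, v=0.440, θ₁=-0.034, ω₁=-0.161, θ₂=-0.015, ω₂=-0.178
apply F[24]=-1.215 → step 25: x=0.270, v=0.409, θ₁=-0.037, ω₁=-0.136, θ₂=-0.018, ω₂=-0.162
apply F[25]=-1.201 → step 26: x=0.278, v=0.380, θ₁=-0.039, ω₁=-0.114, θ₂=-0.021, ω₂=-0.146
apply F[26]=-1.179 → step 27: x=0.285, v=0.351, θ₁=-0.041, ω₁=-0.093, θ₂=-0.024, ω₂=-0.131
apply F[27]=-1.154 → step 28: x=0.292, v=0.324, θ₁=-0.043, ω₁=-0.075, θ₂=-0.026, ω₂=-0.116
apply F[28]=-1.126 → step 29: x=0.298, v=0.299, θ₁=-0.044, ω₁=-0.058, θ₂=-0.028, ω₂=-0.102
apply F[29]=-1.093 → step 30: x=0.304, v=0.274, θ₁=-0.045, ω₁=-0.043, θ₂=-0.030, ω₂=-0.089
apply F[30]=-1.059 → step 31: x=0.309, v=0.252, θ₁=-0.046, ω₁=-0.030, θ₂=-0.032, ω₂=-0.076
apply F[31]=-1.024 → step 32: x=0.314, v=0.230, θ₁=-0.047, ω₁=-0.018, θ₂=-0.033, ω₂=-0.065
apply F[32]=-0.990 → step 33: x=0.319, v=0.210, θ₁=-0.047, ω₁=-0.008, θ₂=-0.035, ω₂=-0.054
max |θ₂| = 0.096 ≤ 0.150 over all 34 states.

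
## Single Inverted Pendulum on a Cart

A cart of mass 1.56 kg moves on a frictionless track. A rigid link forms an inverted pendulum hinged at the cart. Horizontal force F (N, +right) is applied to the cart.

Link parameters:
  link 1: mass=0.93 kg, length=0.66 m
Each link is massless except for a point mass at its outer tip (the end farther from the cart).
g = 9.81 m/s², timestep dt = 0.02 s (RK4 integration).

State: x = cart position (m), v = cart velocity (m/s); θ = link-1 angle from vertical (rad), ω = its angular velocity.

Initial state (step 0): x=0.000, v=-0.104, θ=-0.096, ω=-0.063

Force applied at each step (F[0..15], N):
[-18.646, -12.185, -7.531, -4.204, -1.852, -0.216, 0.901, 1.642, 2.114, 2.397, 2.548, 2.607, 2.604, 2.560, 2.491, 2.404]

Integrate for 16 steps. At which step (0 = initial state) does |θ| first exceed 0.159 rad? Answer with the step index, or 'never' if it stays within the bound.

Answer: never

Derivation:
apply F[0]=-18.646 → step 1: x=-0.004, v=-0.331, θ=-0.094, ω=0.251
apply F[1]=-12.185 → step 2: x=-0.012, v=-0.476, θ=-0.087, ω=0.442
apply F[2]=-7.531 → step 3: x=-0.023, v=-0.562, θ=-0.077, ω=0.549
apply F[3]=-4.204 → step 4: x=-0.034, v=-0.608, θ=-0.066, ω=0.597
apply F[4]=-1.852 → step 5: x=-0.047, v=-0.625, θ=-0.054, ω=0.604
apply F[5]=-0.216 → step 6: x=-0.059, v=-0.622, θ=-0.042, ω=0.586
apply F[6]=+0.901 → step 7: x=-0.072, v=-0.607, θ=-0.031, ω=0.551
apply F[7]=+1.642 → step 8: x=-0.083, v=-0.583, θ=-0.020, ω=0.508
apply F[8]=+2.114 → step 9: x=-0.095, v=-0.554, θ=-0.010, ω=0.460
apply F[9]=+2.397 → step 10: x=-0.106, v=-0.522, θ=-0.002, ω=0.410
apply F[10]=+2.548 → step 11: x=-0.116, v=-0.490, θ=0.006, ω=0.362
apply F[11]=+2.607 → step 12: x=-0.125, v=-0.458, θ=0.013, ω=0.316
apply F[12]=+2.604 → step 13: x=-0.134, v=-0.426, θ=0.019, ω=0.273
apply F[13]=+2.560 → step 14: x=-0.142, v=-0.396, θ=0.024, ω=0.233
apply F[14]=+2.491 → step 15: x=-0.150, v=-0.367, θ=0.028, ω=0.197
apply F[15]=+2.404 → step 16: x=-0.157, v=-0.340, θ=0.032, ω=0.164
max |θ| = 0.096 ≤ 0.159 over all 17 states.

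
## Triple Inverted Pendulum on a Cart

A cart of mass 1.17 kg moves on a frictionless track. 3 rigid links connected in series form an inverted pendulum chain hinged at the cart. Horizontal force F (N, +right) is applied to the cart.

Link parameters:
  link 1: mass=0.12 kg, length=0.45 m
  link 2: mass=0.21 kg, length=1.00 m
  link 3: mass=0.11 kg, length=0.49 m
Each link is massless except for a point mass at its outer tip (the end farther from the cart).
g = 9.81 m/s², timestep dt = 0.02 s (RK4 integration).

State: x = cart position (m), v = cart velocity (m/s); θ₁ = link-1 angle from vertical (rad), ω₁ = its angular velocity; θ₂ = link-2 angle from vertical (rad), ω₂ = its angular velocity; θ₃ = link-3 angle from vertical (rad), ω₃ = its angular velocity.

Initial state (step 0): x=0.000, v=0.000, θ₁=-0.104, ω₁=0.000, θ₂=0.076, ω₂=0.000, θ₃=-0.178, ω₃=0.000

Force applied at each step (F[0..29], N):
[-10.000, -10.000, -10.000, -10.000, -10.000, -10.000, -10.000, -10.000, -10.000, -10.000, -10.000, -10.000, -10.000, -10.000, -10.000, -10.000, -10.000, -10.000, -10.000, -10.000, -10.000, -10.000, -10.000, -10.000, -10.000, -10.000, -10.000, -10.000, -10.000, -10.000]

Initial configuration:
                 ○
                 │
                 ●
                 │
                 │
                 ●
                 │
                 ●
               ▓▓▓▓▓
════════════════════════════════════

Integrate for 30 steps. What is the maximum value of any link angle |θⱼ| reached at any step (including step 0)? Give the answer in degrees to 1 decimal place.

Answer: 106.4°

Derivation:
apply F[0]=-10.000 → step 1: x=-0.002, v=-0.164, θ₁=-0.103, ω₁=0.119, θ₂=0.077, ω₂=0.149, θ₃=-0.179, ω₃=-0.146
apply F[1]=-10.000 → step 2: x=-0.007, v=-0.327, θ₁=-0.099, ω₁=0.240, θ₂=0.082, ω₂=0.298, θ₃=-0.184, ω₃=-0.294
apply F[2]=-10.000 → step 3: x=-0.015, v=-0.491, θ₁=-0.093, ω₁=0.367, θ₂=0.089, ω₂=0.447, θ₃=-0.191, ω₃=-0.446
apply F[3]=-10.000 → step 4: x=-0.026, v=-0.656, θ₁=-0.084, ω₁=0.504, θ₂=0.100, ω₂=0.593, θ₃=-0.202, ω₃=-0.602
apply F[4]=-10.000 → step 5: x=-0.041, v=-0.822, θ₁=-0.073, ω₁=0.653, θ₂=0.113, ω₂=0.738, θ₃=-0.215, ω₃=-0.764
apply F[5]=-10.000 → step 6: x=-0.059, v=-0.989, θ₁=-0.058, ω₁=0.819, θ₂=0.129, ω₂=0.878, θ₃=-0.232, ω₃=-0.930
apply F[6]=-10.000 → step 7: x=-0.081, v=-1.157, θ₁=-0.040, ω₁=1.007, θ₂=0.148, ω₂=1.013, θ₃=-0.253, ω₃=-1.101
apply F[7]=-10.000 → step 8: x=-0.105, v=-1.326, θ₁=-0.018, ω₁=1.221, θ₂=0.170, ω₂=1.139, θ₃=-0.276, ω₃=-1.272
apply F[8]=-10.000 → step 9: x=-0.134, v=-1.497, θ₁=0.009, ω₁=1.467, θ₂=0.194, ω₂=1.253, θ₃=-0.303, ω₃=-1.441
apply F[9]=-10.000 → step 10: x=-0.165, v=-1.669, θ₁=0.041, ω₁=1.750, θ₂=0.220, ω₂=1.351, θ₃=-0.334, ω₃=-1.601
apply F[10]=-10.000 → step 11: x=-0.200, v=-1.842, θ₁=0.079, ω₁=2.074, θ₂=0.248, ω₂=1.431, θ₃=-0.367, ω₃=-1.744
apply F[11]=-10.000 → step 12: x=-0.239, v=-2.016, θ₁=0.124, ω₁=2.443, θ₂=0.277, ω₂=1.487, θ₃=-0.404, ω₃=-1.861
apply F[12]=-10.000 → step 13: x=-0.281, v=-2.190, θ₁=0.177, ω₁=2.858, θ₂=0.307, ω₂=1.519, θ₃=-0.442, ω₃=-1.939
apply F[13]=-10.000 → step 14: x=-0.327, v=-2.363, θ₁=0.239, ω₁=3.316, θ₂=0.337, ω₂=1.524, θ₃=-0.481, ω₃=-1.963
apply F[14]=-10.000 → step 15: x=-0.375, v=-2.533, θ₁=0.310, ω₁=3.807, θ₂=0.368, ω₂=1.508, θ₃=-0.520, ω₃=-1.917
apply F[15]=-10.000 → step 16: x=-0.428, v=-2.698, θ₁=0.391, ω₁=4.310, θ₂=0.398, ω₂=1.481, θ₃=-0.557, ω₃=-1.782
apply F[16]=-10.000 → step 17: x=-0.483, v=-2.855, θ₁=0.482, ω₁=4.797, θ₂=0.427, ω₂=1.459, θ₃=-0.590, ω₃=-1.547
apply F[17]=-10.000 → step 18: x=-0.542, v=-3.002, θ₁=0.583, ω₁=5.231, θ₂=0.456, ω₂=1.468, θ₃=-0.618, ω₃=-1.210
apply F[18]=-10.000 → step 19: x=-0.603, v=-3.137, θ₁=0.691, ω₁=5.579, θ₂=0.486, ω₂=1.530, θ₃=-0.638, ω₃=-0.783
apply F[19]=-10.000 → step 20: x=-0.667, v=-3.260, θ₁=0.805, ω₁=5.825, θ₂=0.518, ω₂=1.662, θ₃=-0.649, ω₃=-0.290
apply F[20]=-10.000 → step 21: x=-0.734, v=-3.373, θ₁=0.923, ω₁=5.966, θ₂=0.553, ω₂=1.867, θ₃=-0.649, ω₃=0.243
apply F[21]=-10.000 → step 22: x=-0.802, v=-3.479, θ₁=1.043, ω₁=6.010, θ₂=0.593, ω₂=2.140, θ₃=-0.639, ω₃=0.796
apply F[22]=-10.000 → step 23: x=-0.873, v=-3.579, θ₁=1.163, ω₁=5.968, θ₂=0.639, ω₂=2.469, θ₃=-0.617, ω₃=1.360
apply F[23]=-10.000 → step 24: x=-0.945, v=-3.675, θ₁=1.282, ω₁=5.844, θ₂=0.692, ω₂=2.842, θ₃=-0.585, ω₃=1.934
apply F[24]=-10.000 → step 25: x=-1.020, v=-3.769, θ₁=1.396, ω₁=5.637, θ₂=0.753, ω₂=3.245, θ₃=-0.540, ω₃=2.524
apply F[25]=-10.000 → step 26: x=-1.096, v=-3.861, θ₁=1.506, ω₁=5.342, θ₂=0.822, ω₂=3.668, θ₃=-0.483, ω₃=3.140
apply F[26]=-10.000 → step 27: x=-1.174, v=-3.953, θ₁=1.610, ω₁=4.952, θ₂=0.900, ω₂=4.097, θ₃=-0.414, ω₃=3.793
apply F[27]=-10.000 → step 28: x=-1.254, v=-4.044, θ₁=1.704, ω₁=4.456, θ₂=0.986, ω₂=4.523, θ₃=-0.331, ω₃=4.499
apply F[28]=-10.000 → step 29: x=-1.336, v=-4.135, θ₁=1.787, ω₁=3.850, θ₂=1.080, ω₂=4.935, θ₃=-0.234, ω₃=5.275
apply F[29]=-10.000 → step 30: x=-1.420, v=-4.222, θ₁=1.857, ω₁=3.131, θ₂=1.183, ω₂=5.326, θ₃=-0.120, ω₃=6.143
Max |angle| over trajectory = 1.857 rad = 106.4°.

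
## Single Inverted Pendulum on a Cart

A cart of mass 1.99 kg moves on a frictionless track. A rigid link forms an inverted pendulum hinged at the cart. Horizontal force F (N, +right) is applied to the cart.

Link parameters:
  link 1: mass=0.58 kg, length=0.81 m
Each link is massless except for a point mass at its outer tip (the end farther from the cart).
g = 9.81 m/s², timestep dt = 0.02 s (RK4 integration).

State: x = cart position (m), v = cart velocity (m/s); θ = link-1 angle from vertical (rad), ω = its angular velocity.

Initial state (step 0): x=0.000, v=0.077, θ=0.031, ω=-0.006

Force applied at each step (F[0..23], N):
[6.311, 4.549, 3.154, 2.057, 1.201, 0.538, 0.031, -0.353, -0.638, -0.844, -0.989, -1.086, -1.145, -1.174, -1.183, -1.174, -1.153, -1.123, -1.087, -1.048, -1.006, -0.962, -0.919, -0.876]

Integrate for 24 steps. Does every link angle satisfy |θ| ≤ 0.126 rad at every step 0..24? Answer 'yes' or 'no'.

apply F[0]=+6.311 → step 1: x=0.002, v=0.139, θ=0.030, ω=-0.075
apply F[1]=+4.549 → step 2: x=0.005, v=0.183, θ=0.028, ω=-0.122
apply F[2]=+3.154 → step 3: x=0.009, v=0.213, θ=0.025, ω=-0.153
apply F[3]=+2.057 → step 4: x=0.014, v=0.232, θ=0.022, ω=-0.171
apply F[4]=+1.201 → step 5: x=0.019, v=0.243, θ=0.019, ω=-0.179
apply F[5]=+0.538 → step 6: x=0.023, v=0.247, θ=0.015, ω=-0.180
apply F[6]=+0.031 → step 7: x=0.028, v=0.247, θ=0.012, ω=-0.177
apply F[7]=-0.353 → step 8: x=0.033, v=0.243, θ=0.008, ω=-0.169
apply F[8]=-0.638 → step 9: x=0.038, v=0.236, θ=0.005, ω=-0.159
apply F[9]=-0.844 → step 10: x=0.043, v=0.227, θ=0.002, ω=-0.148
apply F[10]=-0.989 → step 11: x=0.047, v=0.218, θ=-0.001, ω=-0.135
apply F[11]=-1.086 → step 12: x=0.051, v=0.207, θ=-0.004, ω=-0.123
apply F[12]=-1.145 → step 13: x=0.055, v=0.196, θ=-0.006, ω=-0.110
apply F[13]=-1.174 → step 14: x=0.059, v=0.184, θ=-0.008, ω=-0.098
apply F[14]=-1.183 → step 15: x=0.063, v=0.173, θ=-0.010, ω=-0.086
apply F[15]=-1.174 → step 16: x=0.066, v=0.162, θ=-0.011, ω=-0.074
apply F[16]=-1.153 → step 17: x=0.069, v=0.151, θ=-0.013, ω=-0.064
apply F[17]=-1.123 → step 18: x=0.072, v=0.140, θ=-0.014, ω=-0.054
apply F[18]=-1.087 → step 19: x=0.075, v=0.130, θ=-0.015, ω=-0.045
apply F[19]=-1.048 → step 20: x=0.077, v=0.120, θ=-0.016, ω=-0.037
apply F[20]=-1.006 → step 21: x=0.080, v=0.111, θ=-0.017, ω=-0.030
apply F[21]=-0.962 → step 22: x=0.082, v=0.102, θ=-0.017, ω=-0.023
apply F[22]=-0.919 → step 23: x=0.084, v=0.094, θ=-0.017, ω=-0.017
apply F[23]=-0.876 → step 24: x=0.086, v=0.086, θ=-0.018, ω=-0.012
Max |angle| over trajectory = 0.031 rad; bound = 0.126 → within bound.

Answer: yes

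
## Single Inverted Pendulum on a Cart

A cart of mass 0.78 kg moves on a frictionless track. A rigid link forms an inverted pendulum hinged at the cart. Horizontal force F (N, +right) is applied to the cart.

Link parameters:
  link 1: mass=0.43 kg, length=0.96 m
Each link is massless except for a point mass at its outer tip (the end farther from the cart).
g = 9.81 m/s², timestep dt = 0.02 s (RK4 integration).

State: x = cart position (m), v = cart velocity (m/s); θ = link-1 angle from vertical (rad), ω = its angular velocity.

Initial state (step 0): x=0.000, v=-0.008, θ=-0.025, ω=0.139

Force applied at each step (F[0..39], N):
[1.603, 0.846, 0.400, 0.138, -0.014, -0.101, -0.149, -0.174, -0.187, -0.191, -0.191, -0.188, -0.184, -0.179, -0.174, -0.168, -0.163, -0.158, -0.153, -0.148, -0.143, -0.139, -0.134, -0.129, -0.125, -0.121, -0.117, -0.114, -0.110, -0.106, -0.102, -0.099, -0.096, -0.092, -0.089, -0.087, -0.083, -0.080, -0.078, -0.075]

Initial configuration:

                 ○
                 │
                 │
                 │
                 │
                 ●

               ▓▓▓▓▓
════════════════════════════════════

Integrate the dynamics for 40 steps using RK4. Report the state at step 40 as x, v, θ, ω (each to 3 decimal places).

Answer: x=0.033, v=0.008, θ=-0.007, ω=0.012

Derivation:
apply F[0]=+1.603 → step 1: x=0.000, v=0.036, θ=-0.023, ω=0.089
apply F[1]=+0.846 → step 2: x=0.001, v=0.060, θ=-0.021, ω=0.059
apply F[2]=+0.400 → step 3: x=0.003, v=0.072, θ=-0.020, ω=0.042
apply F[3]=+0.138 → step 4: x=0.004, v=0.078, θ=-0.019, ω=0.032
apply F[4]=-0.014 → step 5: x=0.006, v=0.080, θ=-0.019, ω=0.026
apply F[5]=-0.101 → step 6: x=0.007, v=0.079, θ=-0.018, ω=0.023
apply F[6]=-0.149 → step 7: x=0.009, v=0.077, θ=-0.018, ω=0.021
apply F[7]=-0.174 → step 8: x=0.010, v=0.075, θ=-0.018, ω=0.020
apply F[8]=-0.187 → step 9: x=0.012, v=0.072, θ=-0.017, ω=0.020
apply F[9]=-0.191 → step 10: x=0.013, v=0.069, θ=-0.017, ω=0.019
apply F[10]=-0.191 → step 11: x=0.015, v=0.066, θ=-0.016, ω=0.019
apply F[11]=-0.188 → step 12: x=0.016, v=0.062, θ=-0.016, ω=0.019
apply F[12]=-0.184 → step 13: x=0.017, v=0.059, θ=-0.016, ω=0.019
apply F[13]=-0.179 → step 14: x=0.018, v=0.057, θ=-0.015, ω=0.019
apply F[14]=-0.174 → step 15: x=0.019, v=0.054, θ=-0.015, ω=0.019
apply F[15]=-0.168 → step 16: x=0.020, v=0.051, θ=-0.014, ω=0.019
apply F[16]=-0.163 → step 17: x=0.021, v=0.048, θ=-0.014, ω=0.018
apply F[17]=-0.158 → step 18: x=0.022, v=0.046, θ=-0.014, ω=0.018
apply F[18]=-0.153 → step 19: x=0.023, v=0.043, θ=-0.013, ω=0.018
apply F[19]=-0.148 → step 20: x=0.024, v=0.041, θ=-0.013, ω=0.018
apply F[20]=-0.143 → step 21: x=0.025, v=0.039, θ=-0.013, ω=0.018
apply F[21]=-0.139 → step 22: x=0.026, v=0.037, θ=-0.012, ω=0.017
apply F[22]=-0.134 → step 23: x=0.026, v=0.034, θ=-0.012, ω=0.017
apply F[23]=-0.129 → step 24: x=0.027, v=0.032, θ=-0.012, ω=0.017
apply F[24]=-0.125 → step 25: x=0.028, v=0.030, θ=-0.011, ω=0.016
apply F[25]=-0.121 → step 26: x=0.028, v=0.029, θ=-0.011, ω=0.016
apply F[26]=-0.117 → step 27: x=0.029, v=0.027, θ=-0.011, ω=0.016
apply F[27]=-0.114 → step 28: x=0.029, v=0.025, θ=-0.010, ω=0.015
apply F[28]=-0.110 → step 29: x=0.030, v=0.023, θ=-0.010, ω=0.015
apply F[29]=-0.106 → step 30: x=0.030, v=0.022, θ=-0.010, ω=0.015
apply F[30]=-0.102 → step 31: x=0.031, v=0.020, θ=-0.009, ω=0.015
apply F[31]=-0.099 → step 32: x=0.031, v=0.018, θ=-0.009, ω=0.014
apply F[32]=-0.096 → step 33: x=0.031, v=0.017, θ=-0.009, ω=0.014
apply F[33]=-0.092 → step 34: x=0.032, v=0.016, θ=-0.009, ω=0.014
apply F[34]=-0.089 → step 35: x=0.032, v=0.014, θ=-0.008, ω=0.013
apply F[35]=-0.087 → step 36: x=0.032, v=0.013, θ=-0.008, ω=0.013
apply F[36]=-0.083 → step 37: x=0.032, v=0.012, θ=-0.008, ω=0.013
apply F[37]=-0.080 → step 38: x=0.033, v=0.010, θ=-0.008, ω=0.012
apply F[38]=-0.078 → step 39: x=0.033, v=0.009, θ=-0.007, ω=0.012
apply F[39]=-0.075 → step 40: x=0.033, v=0.008, θ=-0.007, ω=0.012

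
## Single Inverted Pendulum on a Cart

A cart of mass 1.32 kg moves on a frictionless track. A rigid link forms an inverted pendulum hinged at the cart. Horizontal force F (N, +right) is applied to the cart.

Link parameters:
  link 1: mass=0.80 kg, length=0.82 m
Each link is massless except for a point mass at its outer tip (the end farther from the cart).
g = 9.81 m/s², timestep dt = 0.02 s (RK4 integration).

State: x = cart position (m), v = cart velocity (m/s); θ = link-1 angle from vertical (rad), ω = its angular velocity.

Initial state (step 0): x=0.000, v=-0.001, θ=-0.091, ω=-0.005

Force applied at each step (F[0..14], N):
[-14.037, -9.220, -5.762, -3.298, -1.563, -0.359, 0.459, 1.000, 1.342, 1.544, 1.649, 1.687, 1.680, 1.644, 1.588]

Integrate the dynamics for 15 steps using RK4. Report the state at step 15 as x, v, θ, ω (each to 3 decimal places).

apply F[0]=-14.037 → step 1: x=-0.002, v=-0.202, θ=-0.089, ω=0.218
apply F[1]=-9.220 → step 2: x=-0.007, v=-0.331, θ=-0.083, ω=0.354
apply F[2]=-5.762 → step 3: x=-0.015, v=-0.409, θ=-0.075, ω=0.429
apply F[3]=-3.298 → step 4: x=-0.023, v=-0.450, θ=-0.066, ω=0.463
apply F[4]=-1.563 → step 5: x=-0.033, v=-0.467, θ=-0.057, ω=0.468
apply F[5]=-0.359 → step 6: x=-0.042, v=-0.466, θ=-0.048, ω=0.455
apply F[6]=+0.459 → step 7: x=-0.051, v=-0.454, θ=-0.039, ω=0.430
apply F[7]=+1.000 → step 8: x=-0.060, v=-0.435, θ=-0.031, ω=0.398
apply F[8]=+1.342 → step 9: x=-0.068, v=-0.411, θ=-0.023, ω=0.363
apply F[9]=+1.544 → step 10: x=-0.076, v=-0.386, θ=-0.016, ω=0.327
apply F[10]=+1.649 → step 11: x=-0.084, v=-0.359, θ=-0.010, ω=0.291
apply F[11]=+1.687 → step 12: x=-0.091, v=-0.333, θ=-0.005, ω=0.257
apply F[12]=+1.680 → step 13: x=-0.097, v=-0.307, θ=0.000, ω=0.225
apply F[13]=+1.644 → step 14: x=-0.103, v=-0.282, θ=0.004, ω=0.196
apply F[14]=+1.588 → step 15: x=-0.108, v=-0.259, θ=0.008, ω=0.169

Answer: x=-0.108, v=-0.259, θ=0.008, ω=0.169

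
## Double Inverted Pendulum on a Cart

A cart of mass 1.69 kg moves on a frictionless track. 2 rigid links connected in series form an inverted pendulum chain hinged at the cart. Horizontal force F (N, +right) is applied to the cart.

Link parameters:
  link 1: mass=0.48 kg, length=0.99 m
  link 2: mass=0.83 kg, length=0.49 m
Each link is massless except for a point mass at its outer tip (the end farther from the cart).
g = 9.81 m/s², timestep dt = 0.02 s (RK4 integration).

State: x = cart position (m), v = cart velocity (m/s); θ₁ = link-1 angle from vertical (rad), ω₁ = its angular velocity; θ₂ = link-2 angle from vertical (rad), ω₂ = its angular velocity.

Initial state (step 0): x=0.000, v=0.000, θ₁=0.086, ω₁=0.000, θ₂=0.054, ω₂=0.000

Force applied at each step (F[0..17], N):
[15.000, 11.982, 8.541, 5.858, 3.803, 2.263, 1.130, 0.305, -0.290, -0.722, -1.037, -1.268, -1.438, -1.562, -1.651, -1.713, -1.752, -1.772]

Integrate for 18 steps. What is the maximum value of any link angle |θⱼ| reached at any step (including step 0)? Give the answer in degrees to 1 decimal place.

apply F[0]=+15.000 → step 1: x=0.002, v=0.164, θ₁=0.085, ω₁=-0.136, θ₂=0.054, ω₂=-0.037
apply F[1]=+11.982 → step 2: x=0.006, v=0.292, θ₁=0.081, ω₁=-0.239, θ₂=0.053, ω₂=-0.071
apply F[2]=+8.541 → step 3: x=0.013, v=0.381, θ₁=0.075, ω₁=-0.303, θ₂=0.051, ω₂=-0.101
apply F[3]=+5.858 → step 4: x=0.021, v=0.439, θ₁=0.069, ω₁=-0.340, θ₂=0.049, ω₂=-0.125
apply F[4]=+3.803 → step 5: x=0.030, v=0.475, θ₁=0.062, ω₁=-0.356, θ₂=0.046, ω₂=-0.145
apply F[5]=+2.263 → step 6: x=0.040, v=0.493, θ₁=0.055, ω₁=-0.358, θ₂=0.043, ω₂=-0.161
apply F[6]=+1.130 → step 7: x=0.050, v=0.498, θ₁=0.048, ω₁=-0.350, θ₂=0.039, ω₂=-0.172
apply F[7]=+0.305 → step 8: x=0.060, v=0.495, θ₁=0.041, ω₁=-0.336, θ₂=0.036, ω₂=-0.179
apply F[8]=-0.290 → step 9: x=0.070, v=0.486, θ₁=0.035, ω₁=-0.318, θ₂=0.032, ω₂=-0.183
apply F[9]=-0.722 → step 10: x=0.079, v=0.473, θ₁=0.028, ω₁=-0.298, θ₂=0.029, ω₂=-0.184
apply F[10]=-1.037 → step 11: x=0.088, v=0.457, θ₁=0.023, ω₁=-0.277, θ₂=0.025, ω₂=-0.183
apply F[11]=-1.268 → step 12: x=0.097, v=0.439, θ₁=0.017, ω₁=-0.256, θ₂=0.021, ω₂=-0.179
apply F[12]=-1.438 → step 13: x=0.106, v=0.419, θ₁=0.012, ω₁=-0.235, θ₂=0.018, ω₂=-0.174
apply F[13]=-1.562 → step 14: x=0.114, v=0.399, θ₁=0.008, ω₁=-0.215, θ₂=0.014, ω₂=-0.168
apply F[14]=-1.651 → step 15: x=0.122, v=0.379, θ₁=0.004, ω₁=-0.195, θ₂=0.011, ω₂=-0.160
apply F[15]=-1.713 → step 16: x=0.129, v=0.358, θ₁=0.000, ω₁=-0.177, θ₂=0.008, ω₂=-0.152
apply F[16]=-1.752 → step 17: x=0.136, v=0.338, θ₁=-0.003, ω₁=-0.159, θ₂=0.005, ω₂=-0.143
apply F[17]=-1.772 → step 18: x=0.143, v=0.318, θ₁=-0.006, ω₁=-0.143, θ₂=0.002, ω₂=-0.134
Max |angle| over trajectory = 0.086 rad = 4.9°.

Answer: 4.9°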